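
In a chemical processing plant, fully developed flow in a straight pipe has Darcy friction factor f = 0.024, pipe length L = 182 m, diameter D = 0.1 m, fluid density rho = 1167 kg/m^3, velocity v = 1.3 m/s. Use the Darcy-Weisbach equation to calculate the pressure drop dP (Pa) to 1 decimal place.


dP = f * (L/D) * (rho*v^2/2)
dP = 0.024 * (182/0.1) * (1167*1.3^2/2)
L/D = 1820.0
rho*v^2/2 = 1167*1.69/2 = 986.115
dP = 0.024 * 1820.0 * 986.115
dP = 43073.5 Pa


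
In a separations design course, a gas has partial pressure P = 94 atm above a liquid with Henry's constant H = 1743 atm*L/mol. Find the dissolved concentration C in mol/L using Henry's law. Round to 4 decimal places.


C = P / H
C = 94 / 1743
C = 0.0539 mol/L


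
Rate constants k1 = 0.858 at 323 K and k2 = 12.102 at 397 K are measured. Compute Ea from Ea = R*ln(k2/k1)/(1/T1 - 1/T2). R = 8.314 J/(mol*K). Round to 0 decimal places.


Ea = R * ln(k2/k1) / (1/T1 - 1/T2)
ln(k2/k1) = ln(12.102/0.858) = 2.6465219
1/T1 - 1/T2 = 1/323 - 1/397 = 0.000577083545
Ea = 8.314 * 2.6465219 / 0.000577083545
Ea = 38128 J/mol


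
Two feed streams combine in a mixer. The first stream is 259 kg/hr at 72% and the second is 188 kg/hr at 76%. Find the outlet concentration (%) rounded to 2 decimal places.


Mass balance on solute: F1*x1 + F2*x2 = F3*x3
F3 = F1 + F2 = 259 + 188 = 447 kg/hr
x3 = (F1*x1 + F2*x2)/F3
x3 = (259*0.72 + 188*0.76) / 447
x3 = 73.68%


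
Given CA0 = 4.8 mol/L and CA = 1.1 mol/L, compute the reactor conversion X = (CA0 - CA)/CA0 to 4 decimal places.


X = (CA0 - CA) / CA0
X = (4.8 - 1.1) / 4.8
X = 3.7 / 4.8
X = 0.7708


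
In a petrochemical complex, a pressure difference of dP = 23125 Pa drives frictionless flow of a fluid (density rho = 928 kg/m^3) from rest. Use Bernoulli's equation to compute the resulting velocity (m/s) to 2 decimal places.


v = sqrt(2*dP/rho)
v = sqrt(2*23125/928)
v = sqrt(49.838362)
v = 7.06 m/s


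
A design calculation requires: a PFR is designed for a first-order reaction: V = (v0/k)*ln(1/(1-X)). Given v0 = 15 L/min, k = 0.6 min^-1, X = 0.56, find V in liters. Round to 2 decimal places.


V = (v0/k) * ln(1/(1-X))
V = (15/0.6) * ln(1/(1-0.56))
V = 25.0 * ln(2.272727)
V = 25.0 * 0.82098
V = 20.52 L


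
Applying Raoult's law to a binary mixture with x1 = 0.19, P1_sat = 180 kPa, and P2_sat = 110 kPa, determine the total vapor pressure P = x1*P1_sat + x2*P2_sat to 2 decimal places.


P = x1*P1_sat + x2*P2_sat
x2 = 1 - x1 = 1 - 0.19 = 0.81
P = 0.19*180 + 0.81*110
P = 34.2 + 89.1
P = 123.30 kPa


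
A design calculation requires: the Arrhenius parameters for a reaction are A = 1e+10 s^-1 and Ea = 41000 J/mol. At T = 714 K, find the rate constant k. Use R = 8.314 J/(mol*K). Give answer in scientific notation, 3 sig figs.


k = A * exp(-Ea/(R*T))
k = 1e+10 * exp(-41000 / (8.314 * 714))
k = 1e+10 * exp(-6.90678)
k = 1.00e+07


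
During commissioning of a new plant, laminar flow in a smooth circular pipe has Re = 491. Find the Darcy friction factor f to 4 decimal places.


f = 64 / Re
f = 64 / 491
f = 0.1303


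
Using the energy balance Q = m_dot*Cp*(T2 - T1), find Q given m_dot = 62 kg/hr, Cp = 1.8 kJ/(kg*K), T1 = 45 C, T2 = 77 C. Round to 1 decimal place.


Q = m_dot * Cp * (T2 - T1)
Q = 62 * 1.8 * (77 - 45)
Q = 62 * 1.8 * 32
Q = 3571.2 kJ/hr


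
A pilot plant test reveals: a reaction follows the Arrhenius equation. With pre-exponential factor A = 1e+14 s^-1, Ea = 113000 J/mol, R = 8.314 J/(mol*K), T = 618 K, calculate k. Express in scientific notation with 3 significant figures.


k = A * exp(-Ea/(R*T))
k = 1e+14 * exp(-113000 / (8.314 * 618))
k = 1e+14 * exp(-21.992771)
k = 2.81e+04


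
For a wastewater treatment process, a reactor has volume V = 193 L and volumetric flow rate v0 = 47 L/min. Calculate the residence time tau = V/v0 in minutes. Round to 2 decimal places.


tau = V / v0
tau = 193 / 47
tau = 4.11 min


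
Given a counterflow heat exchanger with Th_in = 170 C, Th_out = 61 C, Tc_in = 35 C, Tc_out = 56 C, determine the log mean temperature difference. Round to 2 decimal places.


dT1 = Th_in - Tc_out = 170 - 56 = 114
dT2 = Th_out - Tc_in = 61 - 35 = 26
LMTD = (dT1 - dT2) / ln(dT1/dT2)
LMTD = (114 - 26) / ln(114/26)
LMTD = 59.54 K


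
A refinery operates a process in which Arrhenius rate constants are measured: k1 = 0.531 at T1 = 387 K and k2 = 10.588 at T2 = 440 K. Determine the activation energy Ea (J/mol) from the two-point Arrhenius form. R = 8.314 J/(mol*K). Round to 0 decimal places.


Ea = R * ln(k2/k1) / (1/T1 - 1/T2)
ln(k2/k1) = ln(10.588/0.531) = 2.9927145
1/T1 - 1/T2 = 1/387 - 1/440 = 0.000311252055
Ea = 8.314 * 2.9927145 / 0.000311252055
Ea = 79940 J/mol


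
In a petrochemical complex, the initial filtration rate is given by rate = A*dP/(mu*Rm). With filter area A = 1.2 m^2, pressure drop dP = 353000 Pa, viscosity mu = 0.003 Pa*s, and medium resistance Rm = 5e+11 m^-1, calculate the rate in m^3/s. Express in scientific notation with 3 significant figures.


rate = A * dP / (mu * Rm)
rate = 1.2 * 353000 / (0.003 * 5e+11)
rate = 423600.0 / 1.500e+09
rate = 2.82e-04 m^3/s


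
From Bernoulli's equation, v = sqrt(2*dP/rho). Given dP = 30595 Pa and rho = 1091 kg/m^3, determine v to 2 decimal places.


v = sqrt(2*dP/rho)
v = sqrt(2*30595/1091)
v = sqrt(56.086159)
v = 7.49 m/s


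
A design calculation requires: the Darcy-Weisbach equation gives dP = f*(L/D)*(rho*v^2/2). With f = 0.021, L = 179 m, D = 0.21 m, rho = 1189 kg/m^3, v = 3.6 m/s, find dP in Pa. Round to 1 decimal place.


dP = f * (L/D) * (rho*v^2/2)
dP = 0.021 * (179/0.21) * (1189*3.6^2/2)
L/D = 852.38095238
rho*v^2/2 = 1189*12.96/2 = 7704.72
dP = 0.021 * 852.38095238 * 7704.72
dP = 137914.5 Pa


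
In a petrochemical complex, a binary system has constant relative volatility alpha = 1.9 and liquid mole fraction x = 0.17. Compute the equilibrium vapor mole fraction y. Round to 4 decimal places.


y = alpha*x / (1 + (alpha-1)*x)
y = 1.9*0.17 / (1 + (1.9-1)*0.17)
y = 0.323 / (1 + 0.153)
y = 0.323 / 1.153
y = 0.2801


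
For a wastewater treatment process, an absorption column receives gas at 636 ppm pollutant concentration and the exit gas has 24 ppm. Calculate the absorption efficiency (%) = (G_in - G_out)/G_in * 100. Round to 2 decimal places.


Efficiency = (G_in - G_out) / G_in * 100%
Efficiency = (636 - 24) / 636 * 100
Efficiency = 612 / 636 * 100
Efficiency = 96.23%


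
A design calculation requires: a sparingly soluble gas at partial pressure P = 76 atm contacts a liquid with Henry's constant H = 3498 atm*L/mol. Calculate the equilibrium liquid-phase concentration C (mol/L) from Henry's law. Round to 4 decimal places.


C = P / H
C = 76 / 3498
C = 0.0217 mol/L


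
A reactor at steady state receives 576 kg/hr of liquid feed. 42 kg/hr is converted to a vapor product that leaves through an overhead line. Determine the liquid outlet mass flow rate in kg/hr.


Steady-state mass balance on the main outlet: F_out = F_in - F_removed
F_out = 576 - 42
F_out = 534 kg/hr


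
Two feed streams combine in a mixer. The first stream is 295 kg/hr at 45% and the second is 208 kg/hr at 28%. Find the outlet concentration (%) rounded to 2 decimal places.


Mass balance on solute: F1*x1 + F2*x2 = F3*x3
F3 = F1 + F2 = 295 + 208 = 503 kg/hr
x3 = (F1*x1 + F2*x2)/F3
x3 = (295*0.45 + 208*0.28) / 503
x3 = 37.97%


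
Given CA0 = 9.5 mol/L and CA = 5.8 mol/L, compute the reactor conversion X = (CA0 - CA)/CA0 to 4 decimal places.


X = (CA0 - CA) / CA0
X = (9.5 - 5.8) / 9.5
X = 3.7 / 9.5
X = 0.3895


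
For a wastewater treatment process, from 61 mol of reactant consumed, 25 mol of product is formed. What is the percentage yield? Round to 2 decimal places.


Yield = (moles product / moles consumed) * 100%
Yield = (25 / 61) * 100
Yield = 0.4098 * 100
Yield = 40.98%


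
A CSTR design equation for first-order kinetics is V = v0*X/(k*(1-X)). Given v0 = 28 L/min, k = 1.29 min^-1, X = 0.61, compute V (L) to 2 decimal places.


V = v0 * X / (k * (1 - X))
V = 28 * 0.61 / (1.29 * (1 - 0.61))
V = 17.08 / (1.29 * 0.39)
V = 17.08 / 0.5031
V = 33.95 L


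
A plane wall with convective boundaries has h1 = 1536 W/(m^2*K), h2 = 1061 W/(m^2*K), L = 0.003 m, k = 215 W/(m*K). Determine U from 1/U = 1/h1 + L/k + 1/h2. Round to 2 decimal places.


1/U = 1/h1 + L/k + 1/h2
1/U = 1/1536 + 0.003/215 + 1/1061
1/U = 0.0006510417 + 1.39535e-05 + 0.0009425071
1/U = 0.0016075023
U = 622.08 W/(m^2*K)


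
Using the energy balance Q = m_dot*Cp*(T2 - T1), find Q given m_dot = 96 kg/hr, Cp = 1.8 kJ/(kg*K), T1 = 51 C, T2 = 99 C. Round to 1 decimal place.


Q = m_dot * Cp * (T2 - T1)
Q = 96 * 1.8 * (99 - 51)
Q = 96 * 1.8 * 48
Q = 8294.4 kJ/hr


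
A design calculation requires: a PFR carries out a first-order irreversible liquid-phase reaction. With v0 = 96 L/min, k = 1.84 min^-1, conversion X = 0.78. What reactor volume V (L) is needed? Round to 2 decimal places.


V = (v0/k) * ln(1/(1-X))
V = (96/1.84) * ln(1/(1-0.78))
V = 52.173913 * ln(4.545455)
V = 52.173913 * 1.514128
V = 79.00 L


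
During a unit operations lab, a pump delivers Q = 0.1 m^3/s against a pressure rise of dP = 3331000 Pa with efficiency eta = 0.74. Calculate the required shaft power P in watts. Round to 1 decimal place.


P = Q * dP / eta
P = 0.1 * 3331000 / 0.74
P = 333100.0 / 0.74
P = 450135.1 W


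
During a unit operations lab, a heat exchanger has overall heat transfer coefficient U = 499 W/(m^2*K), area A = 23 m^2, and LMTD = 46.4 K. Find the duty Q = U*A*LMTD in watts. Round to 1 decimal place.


Q = U * A * LMTD
Q = 499 * 23 * 46.4
Q = 532532.8 W


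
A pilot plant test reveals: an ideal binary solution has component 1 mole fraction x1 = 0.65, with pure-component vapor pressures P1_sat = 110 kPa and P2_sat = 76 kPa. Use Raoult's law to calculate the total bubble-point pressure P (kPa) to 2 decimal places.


P = x1*P1_sat + x2*P2_sat
x2 = 1 - x1 = 1 - 0.65 = 0.35
P = 0.65*110 + 0.35*76
P = 71.5 + 26.6
P = 98.10 kPa


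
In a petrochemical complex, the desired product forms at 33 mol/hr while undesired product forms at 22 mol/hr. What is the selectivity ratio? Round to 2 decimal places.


S = desired product rate / undesired product rate
S = 33 / 22
S = 1.50


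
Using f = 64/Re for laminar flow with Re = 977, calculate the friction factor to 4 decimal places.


f = 64 / Re
f = 64 / 977
f = 0.0655


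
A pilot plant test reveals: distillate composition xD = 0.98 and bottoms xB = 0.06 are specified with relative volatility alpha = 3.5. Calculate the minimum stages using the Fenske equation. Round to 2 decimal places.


N_min = ln((xD*(1-xB))/(xB*(1-xD))) / ln(alpha)
Numerator inside ln: 0.9212 / 0.0012 = 767.666667
ln(767.666667) = 6.643356
ln(alpha) = ln(3.5) = 1.252763
N_min = 6.643356 / 1.252763 = 5.30


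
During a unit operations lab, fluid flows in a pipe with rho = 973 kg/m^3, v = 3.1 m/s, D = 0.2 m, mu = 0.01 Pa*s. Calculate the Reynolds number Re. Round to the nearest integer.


Re = rho * v * D / mu
Re = 973 * 3.1 * 0.2 / 0.01
Re = 603.26 / 0.01
Re = 60326


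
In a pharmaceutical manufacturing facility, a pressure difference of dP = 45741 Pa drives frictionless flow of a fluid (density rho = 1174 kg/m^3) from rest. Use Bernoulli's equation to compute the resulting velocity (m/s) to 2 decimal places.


v = sqrt(2*dP/rho)
v = sqrt(2*45741/1174)
v = sqrt(77.923339)
v = 8.83 m/s


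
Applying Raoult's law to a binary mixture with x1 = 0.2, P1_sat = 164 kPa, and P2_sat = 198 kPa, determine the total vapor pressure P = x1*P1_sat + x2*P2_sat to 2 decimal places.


P = x1*P1_sat + x2*P2_sat
x2 = 1 - x1 = 1 - 0.2 = 0.8
P = 0.2*164 + 0.8*198
P = 32.8 + 158.4
P = 191.20 kPa


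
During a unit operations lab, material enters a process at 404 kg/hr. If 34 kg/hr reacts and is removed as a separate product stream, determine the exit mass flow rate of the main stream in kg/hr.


Steady-state mass balance on the main outlet: F_out = F_in - F_removed
F_out = 404 - 34
F_out = 370 kg/hr


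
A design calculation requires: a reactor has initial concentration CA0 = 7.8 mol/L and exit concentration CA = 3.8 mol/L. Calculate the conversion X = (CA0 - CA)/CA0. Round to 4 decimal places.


X = (CA0 - CA) / CA0
X = (7.8 - 3.8) / 7.8
X = 4.0 / 7.8
X = 0.5128


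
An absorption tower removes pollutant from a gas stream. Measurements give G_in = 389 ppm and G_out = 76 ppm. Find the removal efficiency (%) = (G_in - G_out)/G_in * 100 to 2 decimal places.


Efficiency = (G_in - G_out) / G_in * 100%
Efficiency = (389 - 76) / 389 * 100
Efficiency = 313 / 389 * 100
Efficiency = 80.46%


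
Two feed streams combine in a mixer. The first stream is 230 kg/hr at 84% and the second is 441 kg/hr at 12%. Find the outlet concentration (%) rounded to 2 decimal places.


Mass balance on solute: F1*x1 + F2*x2 = F3*x3
F3 = F1 + F2 = 230 + 441 = 671 kg/hr
x3 = (F1*x1 + F2*x2)/F3
x3 = (230*0.84 + 441*0.12) / 671
x3 = 36.68%


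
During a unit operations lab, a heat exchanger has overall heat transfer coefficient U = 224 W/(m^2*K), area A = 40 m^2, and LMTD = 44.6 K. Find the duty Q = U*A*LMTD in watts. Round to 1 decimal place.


Q = U * A * LMTD
Q = 224 * 40 * 44.6
Q = 399616.0 W


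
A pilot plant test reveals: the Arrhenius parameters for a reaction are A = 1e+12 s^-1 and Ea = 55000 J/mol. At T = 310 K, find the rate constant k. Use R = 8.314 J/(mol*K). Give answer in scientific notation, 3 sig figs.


k = A * exp(-Ea/(R*T))
k = 1e+12 * exp(-55000 / (8.314 * 310))
k = 1e+12 * exp(-21.339831)
k = 5.40e+02


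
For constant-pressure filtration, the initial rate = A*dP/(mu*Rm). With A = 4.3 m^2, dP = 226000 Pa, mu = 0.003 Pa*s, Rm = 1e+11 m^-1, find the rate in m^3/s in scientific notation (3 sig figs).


rate = A * dP / (mu * Rm)
rate = 4.3 * 226000 / (0.003 * 1e+11)
rate = 971800.0 / 3.000e+08
rate = 3.24e-03 m^3/s


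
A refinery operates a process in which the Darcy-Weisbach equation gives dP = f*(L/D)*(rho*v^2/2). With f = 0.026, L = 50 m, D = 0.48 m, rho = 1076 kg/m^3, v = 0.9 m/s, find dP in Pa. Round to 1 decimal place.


dP = f * (L/D) * (rho*v^2/2)
dP = 0.026 * (50/0.48) * (1076*0.9^2/2)
L/D = 104.16666667
rho*v^2/2 = 1076*0.81/2 = 435.78
dP = 0.026 * 104.16666667 * 435.78
dP = 1180.2 Pa


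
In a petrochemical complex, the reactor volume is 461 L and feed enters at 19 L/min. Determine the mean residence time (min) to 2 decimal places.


tau = V / v0
tau = 461 / 19
tau = 24.26 min


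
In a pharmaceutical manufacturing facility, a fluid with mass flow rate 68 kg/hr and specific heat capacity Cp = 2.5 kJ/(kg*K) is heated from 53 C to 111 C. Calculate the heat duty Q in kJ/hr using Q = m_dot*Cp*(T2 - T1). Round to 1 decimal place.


Q = m_dot * Cp * (T2 - T1)
Q = 68 * 2.5 * (111 - 53)
Q = 68 * 2.5 * 58
Q = 9860.0 kJ/hr


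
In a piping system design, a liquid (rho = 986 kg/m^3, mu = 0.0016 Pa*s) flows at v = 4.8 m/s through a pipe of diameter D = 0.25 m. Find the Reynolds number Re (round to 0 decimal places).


Re = rho * v * D / mu
Re = 986 * 4.8 * 0.25 / 0.0016
Re = 1183.2 / 0.0016
Re = 739500


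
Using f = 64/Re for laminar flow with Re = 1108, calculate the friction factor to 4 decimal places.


f = 64 / Re
f = 64 / 1108
f = 0.0578


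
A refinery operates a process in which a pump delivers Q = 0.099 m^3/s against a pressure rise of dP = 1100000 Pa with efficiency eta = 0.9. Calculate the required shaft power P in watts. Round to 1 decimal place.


P = Q * dP / eta
P = 0.099 * 1100000 / 0.9
P = 108900.0 / 0.9
P = 121000.0 W


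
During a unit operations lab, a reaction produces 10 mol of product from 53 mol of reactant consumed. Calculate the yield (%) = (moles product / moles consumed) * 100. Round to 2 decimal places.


Yield = (moles product / moles consumed) * 100%
Yield = (10 / 53) * 100
Yield = 0.1887 * 100
Yield = 18.87%


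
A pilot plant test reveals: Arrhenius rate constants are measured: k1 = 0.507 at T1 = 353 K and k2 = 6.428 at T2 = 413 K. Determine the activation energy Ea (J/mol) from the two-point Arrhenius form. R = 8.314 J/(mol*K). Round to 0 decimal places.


Ea = R * ln(k2/k1) / (1/T1 - 1/T2)
ln(k2/k1) = ln(6.428/0.507) = 2.5399077
1/T1 - 1/T2 = 1/353 - 1/413 = 0.000411553684
Ea = 8.314 * 2.5399077 / 0.000411553684
Ea = 51310 J/mol


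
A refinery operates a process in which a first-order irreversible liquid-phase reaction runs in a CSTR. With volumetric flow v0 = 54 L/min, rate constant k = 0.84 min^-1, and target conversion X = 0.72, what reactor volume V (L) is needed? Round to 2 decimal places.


V = v0 * X / (k * (1 - X))
V = 54 * 0.72 / (0.84 * (1 - 0.72))
V = 38.88 / (0.84 * 0.28)
V = 38.88 / 0.2352
V = 165.31 L


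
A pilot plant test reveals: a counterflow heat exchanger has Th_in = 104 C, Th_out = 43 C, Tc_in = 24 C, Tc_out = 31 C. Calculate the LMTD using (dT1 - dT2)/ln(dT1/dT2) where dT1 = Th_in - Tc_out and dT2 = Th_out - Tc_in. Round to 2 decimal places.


dT1 = Th_in - Tc_out = 104 - 31 = 73
dT2 = Th_out - Tc_in = 43 - 24 = 19
LMTD = (dT1 - dT2) / ln(dT1/dT2)
LMTD = (73 - 19) / ln(73/19)
LMTD = 40.12 K


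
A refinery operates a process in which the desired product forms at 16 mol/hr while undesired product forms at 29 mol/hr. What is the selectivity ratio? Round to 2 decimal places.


S = desired product rate / undesired product rate
S = 16 / 29
S = 0.55


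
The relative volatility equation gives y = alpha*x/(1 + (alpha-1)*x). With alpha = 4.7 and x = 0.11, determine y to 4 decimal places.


y = alpha*x / (1 + (alpha-1)*x)
y = 4.7*0.11 / (1 + (4.7-1)*0.11)
y = 0.517 / (1 + 0.407)
y = 0.517 / 1.407
y = 0.3674


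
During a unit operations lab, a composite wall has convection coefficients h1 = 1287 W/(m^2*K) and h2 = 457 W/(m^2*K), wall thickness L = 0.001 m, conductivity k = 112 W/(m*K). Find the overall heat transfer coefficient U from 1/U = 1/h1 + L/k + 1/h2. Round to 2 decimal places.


1/U = 1/h1 + L/k + 1/h2
1/U = 1/1287 + 0.001/112 + 1/457
1/U = 0.0007770008 + 8.9286e-06 + 0.0021881838
1/U = 0.0029741132
U = 336.23 W/(m^2*K)


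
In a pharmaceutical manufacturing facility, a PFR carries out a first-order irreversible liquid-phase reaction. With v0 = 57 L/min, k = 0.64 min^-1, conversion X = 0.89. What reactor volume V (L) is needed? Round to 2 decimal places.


V = (v0/k) * ln(1/(1-X))
V = (57/0.64) * ln(1/(1-0.89))
V = 89.0625 * ln(9.090909)
V = 89.0625 * 2.207275
V = 196.59 L


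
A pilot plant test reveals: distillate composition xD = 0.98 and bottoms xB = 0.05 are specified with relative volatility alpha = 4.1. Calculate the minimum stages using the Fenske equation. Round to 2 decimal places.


N_min = ln((xD*(1-xB))/(xB*(1-xD))) / ln(alpha)
Numerator inside ln: 0.931 / 0.001 = 931.0
ln(931.0) = 6.836259
ln(alpha) = ln(4.1) = 1.410987
N_min = 6.836259 / 1.410987 = 4.85


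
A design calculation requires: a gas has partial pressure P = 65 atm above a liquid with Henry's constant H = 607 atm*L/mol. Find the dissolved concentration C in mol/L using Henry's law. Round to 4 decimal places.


C = P / H
C = 65 / 607
C = 0.1071 mol/L


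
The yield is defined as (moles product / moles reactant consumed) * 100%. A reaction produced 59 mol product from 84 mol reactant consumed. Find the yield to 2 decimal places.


Yield = (moles product / moles consumed) * 100%
Yield = (59 / 84) * 100
Yield = 0.7024 * 100
Yield = 70.24%


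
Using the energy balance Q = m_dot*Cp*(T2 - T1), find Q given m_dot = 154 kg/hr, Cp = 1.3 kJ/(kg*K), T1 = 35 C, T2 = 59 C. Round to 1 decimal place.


Q = m_dot * Cp * (T2 - T1)
Q = 154 * 1.3 * (59 - 35)
Q = 154 * 1.3 * 24
Q = 4804.8 kJ/hr


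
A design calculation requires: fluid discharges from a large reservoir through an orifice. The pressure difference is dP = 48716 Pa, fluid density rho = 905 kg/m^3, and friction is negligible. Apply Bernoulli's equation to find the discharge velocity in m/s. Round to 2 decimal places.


v = sqrt(2*dP/rho)
v = sqrt(2*48716/905)
v = sqrt(107.659669)
v = 10.38 m/s


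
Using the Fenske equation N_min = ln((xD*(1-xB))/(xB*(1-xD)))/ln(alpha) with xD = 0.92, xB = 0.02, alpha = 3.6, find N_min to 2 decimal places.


N_min = ln((xD*(1-xB))/(xB*(1-xD))) / ln(alpha)
Numerator inside ln: 0.9016 / 0.0016 = 563.5
ln(563.5) = 6.334167
ln(alpha) = ln(3.6) = 1.280934
N_min = 6.334167 / 1.280934 = 4.94


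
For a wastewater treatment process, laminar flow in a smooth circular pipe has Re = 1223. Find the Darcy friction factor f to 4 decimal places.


f = 64 / Re
f = 64 / 1223
f = 0.0523


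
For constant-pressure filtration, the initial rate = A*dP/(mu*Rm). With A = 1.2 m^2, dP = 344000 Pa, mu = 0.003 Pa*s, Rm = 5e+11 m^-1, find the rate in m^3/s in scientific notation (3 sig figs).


rate = A * dP / (mu * Rm)
rate = 1.2 * 344000 / (0.003 * 5e+11)
rate = 412800.0 / 1.500e+09
rate = 2.75e-04 m^3/s


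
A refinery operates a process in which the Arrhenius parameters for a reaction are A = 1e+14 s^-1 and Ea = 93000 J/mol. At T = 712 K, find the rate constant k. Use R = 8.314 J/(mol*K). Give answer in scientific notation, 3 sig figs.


k = A * exp(-Ea/(R*T))
k = 1e+14 * exp(-93000 / (8.314 * 712))
k = 1e+14 * exp(-15.710606)
k = 1.50e+07


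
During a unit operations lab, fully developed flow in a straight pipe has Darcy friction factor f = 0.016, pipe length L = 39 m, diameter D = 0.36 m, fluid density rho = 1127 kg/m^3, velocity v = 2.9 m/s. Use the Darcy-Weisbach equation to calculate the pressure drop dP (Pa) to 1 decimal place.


dP = f * (L/D) * (rho*v^2/2)
dP = 0.016 * (39/0.36) * (1127*2.9^2/2)
L/D = 108.33333333
rho*v^2/2 = 1127*8.41/2 = 4739.035
dP = 0.016 * 108.33333333 * 4739.035
dP = 8214.3 Pa


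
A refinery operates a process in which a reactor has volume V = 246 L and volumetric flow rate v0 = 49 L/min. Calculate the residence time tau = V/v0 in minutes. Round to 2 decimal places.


tau = V / v0
tau = 246 / 49
tau = 5.02 min


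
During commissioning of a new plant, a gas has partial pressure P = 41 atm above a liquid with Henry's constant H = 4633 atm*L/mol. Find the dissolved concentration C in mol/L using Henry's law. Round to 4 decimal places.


C = P / H
C = 41 / 4633
C = 0.0088 mol/L


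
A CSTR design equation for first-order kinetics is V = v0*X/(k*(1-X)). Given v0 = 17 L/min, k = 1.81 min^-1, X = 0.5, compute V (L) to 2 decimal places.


V = v0 * X / (k * (1 - X))
V = 17 * 0.5 / (1.81 * (1 - 0.5))
V = 8.5 / (1.81 * 0.5)
V = 8.5 / 0.905
V = 9.39 L


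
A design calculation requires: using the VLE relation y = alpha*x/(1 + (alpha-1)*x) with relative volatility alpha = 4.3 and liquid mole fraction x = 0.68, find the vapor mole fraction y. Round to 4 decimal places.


y = alpha*x / (1 + (alpha-1)*x)
y = 4.3*0.68 / (1 + (4.3-1)*0.68)
y = 2.924 / (1 + 2.244)
y = 2.924 / 3.244
y = 0.9014


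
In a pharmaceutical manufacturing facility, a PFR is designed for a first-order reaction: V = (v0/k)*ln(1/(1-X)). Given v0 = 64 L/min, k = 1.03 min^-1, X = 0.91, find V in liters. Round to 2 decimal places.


V = (v0/k) * ln(1/(1-X))
V = (64/1.03) * ln(1/(1-0.91))
V = 62.135922 * ln(11.111111)
V = 62.135922 * 2.407946
V = 149.62 L


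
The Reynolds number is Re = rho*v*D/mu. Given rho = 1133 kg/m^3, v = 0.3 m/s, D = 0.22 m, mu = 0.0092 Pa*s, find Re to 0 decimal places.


Re = rho * v * D / mu
Re = 1133 * 0.3 * 0.22 / 0.0092
Re = 74.778 / 0.0092
Re = 8128


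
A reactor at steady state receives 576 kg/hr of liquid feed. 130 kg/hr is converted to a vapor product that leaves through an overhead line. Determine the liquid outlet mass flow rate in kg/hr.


Steady-state mass balance on the main outlet: F_out = F_in - F_removed
F_out = 576 - 130
F_out = 446 kg/hr


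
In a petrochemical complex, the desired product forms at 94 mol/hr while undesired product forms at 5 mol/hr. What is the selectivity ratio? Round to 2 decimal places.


S = desired product rate / undesired product rate
S = 94 / 5
S = 18.80


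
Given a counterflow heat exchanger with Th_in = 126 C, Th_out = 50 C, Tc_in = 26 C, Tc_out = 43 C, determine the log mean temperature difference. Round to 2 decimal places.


dT1 = Th_in - Tc_out = 126 - 43 = 83
dT2 = Th_out - Tc_in = 50 - 26 = 24
LMTD = (dT1 - dT2) / ln(dT1/dT2)
LMTD = (83 - 24) / ln(83/24)
LMTD = 47.55 K


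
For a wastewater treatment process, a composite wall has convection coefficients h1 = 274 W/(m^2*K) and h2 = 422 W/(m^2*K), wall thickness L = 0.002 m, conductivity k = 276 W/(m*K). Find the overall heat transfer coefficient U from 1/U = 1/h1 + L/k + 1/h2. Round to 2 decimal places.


1/U = 1/h1 + L/k + 1/h2
1/U = 1/274 + 0.002/276 + 1/422
1/U = 0.003649635 + 7.2464e-06 + 0.0023696682
1/U = 0.0060265496
U = 165.93 W/(m^2*K)


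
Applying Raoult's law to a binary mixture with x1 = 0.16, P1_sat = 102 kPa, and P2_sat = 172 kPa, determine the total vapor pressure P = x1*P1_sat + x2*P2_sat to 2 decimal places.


P = x1*P1_sat + x2*P2_sat
x2 = 1 - x1 = 1 - 0.16 = 0.84
P = 0.16*102 + 0.84*172
P = 16.32 + 144.48
P = 160.80 kPa


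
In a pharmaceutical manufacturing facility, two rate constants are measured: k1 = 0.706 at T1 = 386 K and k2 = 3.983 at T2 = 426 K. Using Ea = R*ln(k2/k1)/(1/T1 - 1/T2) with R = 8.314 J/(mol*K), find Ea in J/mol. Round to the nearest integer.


Ea = R * ln(k2/k1) / (1/T1 - 1/T2)
ln(k2/k1) = ln(3.983/0.706) = 1.7301753
1/T1 - 1/T2 = 1/386 - 1/426 = 0.000243255735
Ea = 8.314 * 1.7301753 / 0.000243255735
Ea = 59134 J/mol


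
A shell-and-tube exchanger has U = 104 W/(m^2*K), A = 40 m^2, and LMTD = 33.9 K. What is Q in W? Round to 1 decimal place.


Q = U * A * LMTD
Q = 104 * 40 * 33.9
Q = 141024.0 W


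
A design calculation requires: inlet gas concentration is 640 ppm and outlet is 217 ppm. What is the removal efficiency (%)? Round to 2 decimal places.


Efficiency = (G_in - G_out) / G_in * 100%
Efficiency = (640 - 217) / 640 * 100
Efficiency = 423 / 640 * 100
Efficiency = 66.09%


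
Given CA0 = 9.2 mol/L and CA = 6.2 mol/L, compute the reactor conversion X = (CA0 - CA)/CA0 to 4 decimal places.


X = (CA0 - CA) / CA0
X = (9.2 - 6.2) / 9.2
X = 3.0 / 9.2
X = 0.3261


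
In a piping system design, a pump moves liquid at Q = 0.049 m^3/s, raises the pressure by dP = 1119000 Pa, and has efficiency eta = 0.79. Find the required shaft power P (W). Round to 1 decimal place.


P = Q * dP / eta
P = 0.049 * 1119000 / 0.79
P = 54831.0 / 0.79
P = 69406.3 W


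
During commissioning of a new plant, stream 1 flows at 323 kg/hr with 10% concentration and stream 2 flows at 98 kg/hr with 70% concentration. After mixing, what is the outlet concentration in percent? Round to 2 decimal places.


Mass balance on solute: F1*x1 + F2*x2 = F3*x3
F3 = F1 + F2 = 323 + 98 = 421 kg/hr
x3 = (F1*x1 + F2*x2)/F3
x3 = (323*0.1 + 98*0.7) / 421
x3 = 23.97%


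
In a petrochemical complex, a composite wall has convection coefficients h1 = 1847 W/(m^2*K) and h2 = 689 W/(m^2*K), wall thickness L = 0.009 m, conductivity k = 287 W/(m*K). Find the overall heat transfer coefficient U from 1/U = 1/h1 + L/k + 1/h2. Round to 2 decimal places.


1/U = 1/h1 + L/k + 1/h2
1/U = 1/1847 + 0.009/287 + 1/689
1/U = 0.0005414185 + 3.13589e-05 + 0.0014513788
1/U = 0.0020241562
U = 494.03 W/(m^2*K)


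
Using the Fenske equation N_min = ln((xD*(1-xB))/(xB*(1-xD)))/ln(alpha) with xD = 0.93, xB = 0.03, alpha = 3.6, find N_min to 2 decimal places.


N_min = ln((xD*(1-xB))/(xB*(1-xD))) / ln(alpha)
Numerator inside ln: 0.9021 / 0.0021 = 429.571429
ln(429.571429) = 6.062788
ln(alpha) = ln(3.6) = 1.280934
N_min = 6.062788 / 1.280934 = 4.73


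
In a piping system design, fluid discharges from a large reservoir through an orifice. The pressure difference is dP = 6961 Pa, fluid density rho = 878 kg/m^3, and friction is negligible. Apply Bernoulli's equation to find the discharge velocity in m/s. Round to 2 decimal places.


v = sqrt(2*dP/rho)
v = sqrt(2*6961/878)
v = sqrt(15.856492)
v = 3.98 m/s


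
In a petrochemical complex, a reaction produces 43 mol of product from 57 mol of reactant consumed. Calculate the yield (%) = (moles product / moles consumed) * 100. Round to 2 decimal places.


Yield = (moles product / moles consumed) * 100%
Yield = (43 / 57) * 100
Yield = 0.7544 * 100
Yield = 75.44%


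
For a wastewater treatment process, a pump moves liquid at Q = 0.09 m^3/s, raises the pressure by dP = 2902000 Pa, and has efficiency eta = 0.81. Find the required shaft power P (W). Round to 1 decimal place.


P = Q * dP / eta
P = 0.09 * 2902000 / 0.81
P = 261180.0 / 0.81
P = 322444.4 W


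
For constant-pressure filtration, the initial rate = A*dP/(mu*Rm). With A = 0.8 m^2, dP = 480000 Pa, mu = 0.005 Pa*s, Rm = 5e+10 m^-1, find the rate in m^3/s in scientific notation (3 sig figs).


rate = A * dP / (mu * Rm)
rate = 0.8 * 480000 / (0.005 * 5e+10)
rate = 384000.0 / 2.500e+08
rate = 1.54e-03 m^3/s


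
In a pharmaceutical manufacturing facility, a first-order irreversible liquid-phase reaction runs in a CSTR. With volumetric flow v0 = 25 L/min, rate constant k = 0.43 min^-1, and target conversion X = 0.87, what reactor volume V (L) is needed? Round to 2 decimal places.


V = v0 * X / (k * (1 - X))
V = 25 * 0.87 / (0.43 * (1 - 0.87))
V = 21.75 / (0.43 * 0.13)
V = 21.75 / 0.0559
V = 389.09 L


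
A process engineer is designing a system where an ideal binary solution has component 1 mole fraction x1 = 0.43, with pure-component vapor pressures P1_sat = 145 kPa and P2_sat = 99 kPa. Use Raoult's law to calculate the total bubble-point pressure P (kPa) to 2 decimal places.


P = x1*P1_sat + x2*P2_sat
x2 = 1 - x1 = 1 - 0.43 = 0.57
P = 0.43*145 + 0.57*99
P = 62.35 + 56.43
P = 118.78 kPa


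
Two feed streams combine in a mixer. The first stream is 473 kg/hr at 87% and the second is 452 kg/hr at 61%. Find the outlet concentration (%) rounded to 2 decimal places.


Mass balance on solute: F1*x1 + F2*x2 = F3*x3
F3 = F1 + F2 = 473 + 452 = 925 kg/hr
x3 = (F1*x1 + F2*x2)/F3
x3 = (473*0.87 + 452*0.61) / 925
x3 = 74.30%


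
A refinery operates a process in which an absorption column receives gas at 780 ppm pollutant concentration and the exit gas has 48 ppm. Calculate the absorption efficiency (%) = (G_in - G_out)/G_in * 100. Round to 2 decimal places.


Efficiency = (G_in - G_out) / G_in * 100%
Efficiency = (780 - 48) / 780 * 100
Efficiency = 732 / 780 * 100
Efficiency = 93.85%


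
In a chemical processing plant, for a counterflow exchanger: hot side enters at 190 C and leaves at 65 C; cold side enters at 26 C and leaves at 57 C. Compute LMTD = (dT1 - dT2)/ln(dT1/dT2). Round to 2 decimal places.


dT1 = Th_in - Tc_out = 190 - 57 = 133
dT2 = Th_out - Tc_in = 65 - 26 = 39
LMTD = (dT1 - dT2) / ln(dT1/dT2)
LMTD = (133 - 39) / ln(133/39)
LMTD = 76.62 K


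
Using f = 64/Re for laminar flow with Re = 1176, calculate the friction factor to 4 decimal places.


f = 64 / Re
f = 64 / 1176
f = 0.0544


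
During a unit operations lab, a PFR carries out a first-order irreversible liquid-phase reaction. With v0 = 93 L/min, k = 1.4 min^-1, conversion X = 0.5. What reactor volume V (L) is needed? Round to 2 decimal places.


V = (v0/k) * ln(1/(1-X))
V = (93/1.4) * ln(1/(1-0.5))
V = 66.428571 * ln(2.0)
V = 66.428571 * 0.693147
V = 46.04 L


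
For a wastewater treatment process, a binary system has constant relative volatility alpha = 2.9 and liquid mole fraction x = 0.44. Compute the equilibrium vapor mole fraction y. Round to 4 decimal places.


y = alpha*x / (1 + (alpha-1)*x)
y = 2.9*0.44 / (1 + (2.9-1)*0.44)
y = 1.276 / (1 + 0.836)
y = 1.276 / 1.836
y = 0.6950


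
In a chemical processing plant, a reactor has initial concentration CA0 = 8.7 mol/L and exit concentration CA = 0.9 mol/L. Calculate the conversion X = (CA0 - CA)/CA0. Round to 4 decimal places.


X = (CA0 - CA) / CA0
X = (8.7 - 0.9) / 8.7
X = 7.8 / 8.7
X = 0.8966


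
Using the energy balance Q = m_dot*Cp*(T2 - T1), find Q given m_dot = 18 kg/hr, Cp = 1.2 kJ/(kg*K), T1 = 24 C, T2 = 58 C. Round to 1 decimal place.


Q = m_dot * Cp * (T2 - T1)
Q = 18 * 1.2 * (58 - 24)
Q = 18 * 1.2 * 34
Q = 734.4 kJ/hr


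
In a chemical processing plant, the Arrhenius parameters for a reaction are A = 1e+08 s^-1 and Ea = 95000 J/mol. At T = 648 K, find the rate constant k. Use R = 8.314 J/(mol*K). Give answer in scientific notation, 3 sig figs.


k = A * exp(-Ea/(R*T))
k = 1e+08 * exp(-95000 / (8.314 * 648))
k = 1e+08 * exp(-17.633502)
k = 2.20e+00


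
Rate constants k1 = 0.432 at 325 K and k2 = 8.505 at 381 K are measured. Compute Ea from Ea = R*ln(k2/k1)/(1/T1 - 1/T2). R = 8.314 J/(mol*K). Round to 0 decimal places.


Ea = R * ln(k2/k1) / (1/T1 - 1/T2)
ln(k2/k1) = ln(8.505/0.432) = 2.9799839
1/T1 - 1/T2 = 1/325 - 1/381 = 0.000452251161
Ea = 8.314 * 2.9799839 / 0.000452251161
Ea = 54783 J/mol


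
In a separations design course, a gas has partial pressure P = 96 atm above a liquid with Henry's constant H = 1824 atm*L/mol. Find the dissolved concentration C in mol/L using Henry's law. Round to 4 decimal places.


C = P / H
C = 96 / 1824
C = 0.0526 mol/L


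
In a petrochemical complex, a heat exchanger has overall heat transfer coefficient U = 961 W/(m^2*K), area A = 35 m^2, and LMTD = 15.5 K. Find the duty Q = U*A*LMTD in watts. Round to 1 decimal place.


Q = U * A * LMTD
Q = 961 * 35 * 15.5
Q = 521342.5 W


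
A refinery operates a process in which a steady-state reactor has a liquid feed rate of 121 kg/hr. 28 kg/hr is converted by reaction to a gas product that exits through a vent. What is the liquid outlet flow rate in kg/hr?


Steady-state mass balance on the main outlet: F_out = F_in - F_removed
F_out = 121 - 28
F_out = 93 kg/hr


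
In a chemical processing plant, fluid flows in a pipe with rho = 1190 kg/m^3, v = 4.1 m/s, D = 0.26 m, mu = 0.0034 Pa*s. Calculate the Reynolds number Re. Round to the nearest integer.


Re = rho * v * D / mu
Re = 1190 * 4.1 * 0.26 / 0.0034
Re = 1268.54 / 0.0034
Re = 373100


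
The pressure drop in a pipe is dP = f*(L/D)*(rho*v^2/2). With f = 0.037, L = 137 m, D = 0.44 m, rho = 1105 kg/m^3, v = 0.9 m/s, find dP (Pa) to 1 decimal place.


dP = f * (L/D) * (rho*v^2/2)
dP = 0.037 * (137/0.44) * (1105*0.9^2/2)
L/D = 311.36363636
rho*v^2/2 = 1105*0.81/2 = 447.525
dP = 0.037 * 311.36363636 * 447.525
dP = 5155.7 Pa


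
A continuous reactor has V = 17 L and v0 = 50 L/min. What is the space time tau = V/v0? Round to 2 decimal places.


tau = V / v0
tau = 17 / 50
tau = 0.34 min


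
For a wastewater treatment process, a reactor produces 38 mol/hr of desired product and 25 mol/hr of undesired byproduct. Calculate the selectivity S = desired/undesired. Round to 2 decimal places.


S = desired product rate / undesired product rate
S = 38 / 25
S = 1.52


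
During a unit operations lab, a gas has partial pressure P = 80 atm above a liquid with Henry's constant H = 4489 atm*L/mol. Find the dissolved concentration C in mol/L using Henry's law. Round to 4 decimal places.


C = P / H
C = 80 / 4489
C = 0.0178 mol/L


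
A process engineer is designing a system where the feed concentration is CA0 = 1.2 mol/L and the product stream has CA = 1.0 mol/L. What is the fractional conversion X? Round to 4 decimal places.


X = (CA0 - CA) / CA0
X = (1.2 - 1.0) / 1.2
X = 0.2 / 1.2
X = 0.1667


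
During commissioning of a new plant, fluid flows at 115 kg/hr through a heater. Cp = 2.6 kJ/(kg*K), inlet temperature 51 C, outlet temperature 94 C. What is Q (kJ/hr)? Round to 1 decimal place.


Q = m_dot * Cp * (T2 - T1)
Q = 115 * 2.6 * (94 - 51)
Q = 115 * 2.6 * 43
Q = 12857.0 kJ/hr


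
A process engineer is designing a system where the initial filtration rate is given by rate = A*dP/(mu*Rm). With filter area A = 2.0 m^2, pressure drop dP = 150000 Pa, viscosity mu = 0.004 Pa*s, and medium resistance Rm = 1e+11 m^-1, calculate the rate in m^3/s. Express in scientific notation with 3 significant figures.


rate = A * dP / (mu * Rm)
rate = 2.0 * 150000 / (0.004 * 1e+11)
rate = 300000.0 / 4.000e+08
rate = 7.50e-04 m^3/s


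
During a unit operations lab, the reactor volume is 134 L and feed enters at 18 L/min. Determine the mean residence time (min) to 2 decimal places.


tau = V / v0
tau = 134 / 18
tau = 7.44 min


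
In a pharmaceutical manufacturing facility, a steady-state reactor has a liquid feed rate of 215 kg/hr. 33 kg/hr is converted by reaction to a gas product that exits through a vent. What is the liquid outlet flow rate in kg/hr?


Steady-state mass balance on the main outlet: F_out = F_in - F_removed
F_out = 215 - 33
F_out = 182 kg/hr


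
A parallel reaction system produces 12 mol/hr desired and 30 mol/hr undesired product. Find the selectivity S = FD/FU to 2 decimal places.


S = desired product rate / undesired product rate
S = 12 / 30
S = 0.40


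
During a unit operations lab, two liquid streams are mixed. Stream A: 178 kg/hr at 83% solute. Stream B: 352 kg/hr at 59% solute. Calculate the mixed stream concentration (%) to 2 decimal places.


Mass balance on solute: F1*x1 + F2*x2 = F3*x3
F3 = F1 + F2 = 178 + 352 = 530 kg/hr
x3 = (F1*x1 + F2*x2)/F3
x3 = (178*0.83 + 352*0.59) / 530
x3 = 67.06%


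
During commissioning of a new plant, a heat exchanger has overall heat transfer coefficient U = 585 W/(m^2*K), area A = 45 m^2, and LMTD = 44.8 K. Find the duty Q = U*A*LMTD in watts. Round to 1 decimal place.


Q = U * A * LMTD
Q = 585 * 45 * 44.8
Q = 1179360.0 W


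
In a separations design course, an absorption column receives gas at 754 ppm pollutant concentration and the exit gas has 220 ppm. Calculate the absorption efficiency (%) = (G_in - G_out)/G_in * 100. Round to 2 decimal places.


Efficiency = (G_in - G_out) / G_in * 100%
Efficiency = (754 - 220) / 754 * 100
Efficiency = 534 / 754 * 100
Efficiency = 70.82%


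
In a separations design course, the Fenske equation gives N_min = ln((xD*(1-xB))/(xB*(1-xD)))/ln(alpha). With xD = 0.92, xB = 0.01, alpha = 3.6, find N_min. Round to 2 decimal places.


N_min = ln((xD*(1-xB))/(xB*(1-xD))) / ln(alpha)
Numerator inside ln: 0.9108 / 0.0008 = 1138.5
ln(1138.5) = 7.037467
ln(alpha) = ln(3.6) = 1.280934
N_min = 7.037467 / 1.280934 = 5.49


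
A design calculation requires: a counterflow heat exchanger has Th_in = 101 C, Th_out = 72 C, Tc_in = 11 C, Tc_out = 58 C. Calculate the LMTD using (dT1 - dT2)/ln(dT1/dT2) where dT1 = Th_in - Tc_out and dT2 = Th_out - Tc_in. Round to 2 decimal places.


dT1 = Th_in - Tc_out = 101 - 58 = 43
dT2 = Th_out - Tc_in = 72 - 11 = 61
LMTD = (dT1 - dT2) / ln(dT1/dT2)
LMTD = (43 - 61) / ln(43/61)
LMTD = 51.48 K


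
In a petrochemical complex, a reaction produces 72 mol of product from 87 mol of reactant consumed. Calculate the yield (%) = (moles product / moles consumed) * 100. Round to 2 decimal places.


Yield = (moles product / moles consumed) * 100%
Yield = (72 / 87) * 100
Yield = 0.8276 * 100
Yield = 82.76%


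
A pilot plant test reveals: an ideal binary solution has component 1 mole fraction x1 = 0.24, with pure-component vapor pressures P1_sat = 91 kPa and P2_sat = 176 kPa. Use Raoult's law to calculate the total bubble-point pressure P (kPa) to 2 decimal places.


P = x1*P1_sat + x2*P2_sat
x2 = 1 - x1 = 1 - 0.24 = 0.76
P = 0.24*91 + 0.76*176
P = 21.84 + 133.76
P = 155.60 kPa


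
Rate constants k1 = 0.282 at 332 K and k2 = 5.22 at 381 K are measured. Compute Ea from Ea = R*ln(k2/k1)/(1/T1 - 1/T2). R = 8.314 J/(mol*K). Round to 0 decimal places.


Ea = R * ln(k2/k1) / (1/T1 - 1/T2)
ln(k2/k1) = ln(5.22/0.282) = 2.9183456
1/T1 - 1/T2 = 1/332 - 1/381 = 0.000387376277
Ea = 8.314 * 2.9183456 / 0.000387376277
Ea = 62635 J/mol


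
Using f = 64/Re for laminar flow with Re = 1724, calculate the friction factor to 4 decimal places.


f = 64 / Re
f = 64 / 1724
f = 0.0371
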